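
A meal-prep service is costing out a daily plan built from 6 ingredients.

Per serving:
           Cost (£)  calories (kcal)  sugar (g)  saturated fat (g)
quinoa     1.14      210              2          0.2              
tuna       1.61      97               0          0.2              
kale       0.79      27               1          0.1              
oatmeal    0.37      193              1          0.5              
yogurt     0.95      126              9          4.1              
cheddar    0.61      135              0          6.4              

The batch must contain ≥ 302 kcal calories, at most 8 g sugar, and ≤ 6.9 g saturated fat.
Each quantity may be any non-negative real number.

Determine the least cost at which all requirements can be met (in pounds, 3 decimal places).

£0.579

Let x1 = servings of quinoa, x2 = servings of tuna, x3 = servings of kale, x4 = servings of oatmeal, x5 = servings of yogurt, x6 = servings of cheddar.
Minimize 1.14x1 + 1.61x2 + 0.79x3 + 0.37x4 + 0.95x5 + 0.61x6 subject to:
  210x1 + 97x2 + 27x3 + 193x4 + 126x5 + 135x6 ≥ 302   (calories)
  2x1 + 1x3 + 1x4 + 9x5 ≤ 8   (sugar)
  0.2x1 + 0.2x2 + 0.1x3 + 0.5x4 + 4.1x5 + 6.4x6 ≤ 6.9   (saturated fat)
  x1, x2, x3, x4, x5, x6 ≥ 0.
The optimal basis is {oatmeal}; quinoa, tuna, kale, yogurt, cheddar drop out. The calories requirement is met with equality.
Optimal quantities: oatmeal = 1.565 servings.
Hence cost = 0.37·1.565 = £0.57905.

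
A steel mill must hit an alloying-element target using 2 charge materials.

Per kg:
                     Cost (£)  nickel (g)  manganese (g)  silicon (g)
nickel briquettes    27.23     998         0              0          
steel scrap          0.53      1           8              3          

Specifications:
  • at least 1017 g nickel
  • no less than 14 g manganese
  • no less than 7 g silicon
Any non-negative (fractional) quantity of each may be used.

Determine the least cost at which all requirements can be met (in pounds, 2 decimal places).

£28.92

Set it up as a linear program. Let x1 = kg of nickel briquettes, x2 = kg of steel scrap.
Minimise 27.23x1 + 0.53x2 with:
  998x1 + 1x2 ≥ 1017   (nickel)
  8x2 ≥ 14   (manganese)
  3x2 ≥ 7   (silicon)
  x1, x2 ≥ 0.
Both inputs are positive at the optimum. There the nickel and silicon constraints are tight.
Optimal quantities: nickel briquettes = 1.0167 kg, steel scrap = 2.3333 kg.
Cost = 27.23·1.0167 + 0.53·2.3333 = 28.9214.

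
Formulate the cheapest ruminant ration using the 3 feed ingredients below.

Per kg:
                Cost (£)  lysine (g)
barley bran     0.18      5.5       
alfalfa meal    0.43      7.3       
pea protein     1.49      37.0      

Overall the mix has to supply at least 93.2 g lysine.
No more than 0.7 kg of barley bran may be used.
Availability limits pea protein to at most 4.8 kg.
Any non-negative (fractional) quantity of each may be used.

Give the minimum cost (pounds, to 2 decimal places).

£3.72

Let x1 = kg of barley bran, x2 = kg of alfalfa meal, x3 = kg of pea protein.
min 0.18x1 + 0.43x2 + 1.49x3 subject to:
  5.5x1 + 7.3x2 + 37x3 ≥ 93.2   (lysine)
  x1 ≤ 0.7
  x3 ≤ 4.8
  x1, x2, x3 ≥ 0.
The optimal basis is {barley bran, pea protein}; alfalfa meal drops out. The lysine and the barley bran cap requirements are met with equality.
Solving gives x1 = 0.7, x3 = 2.415.
Hence cost = 0.18·0.7 + 1.49·2.415 = £3.7244.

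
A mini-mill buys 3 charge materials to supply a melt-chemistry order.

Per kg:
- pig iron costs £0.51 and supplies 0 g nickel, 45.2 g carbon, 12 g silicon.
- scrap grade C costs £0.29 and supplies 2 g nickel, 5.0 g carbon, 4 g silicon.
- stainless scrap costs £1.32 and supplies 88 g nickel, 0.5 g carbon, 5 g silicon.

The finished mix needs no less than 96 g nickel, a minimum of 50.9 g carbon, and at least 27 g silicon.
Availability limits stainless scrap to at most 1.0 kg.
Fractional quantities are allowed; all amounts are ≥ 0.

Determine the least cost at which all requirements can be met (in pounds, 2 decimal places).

£2.82

This is a linear program. Let x1 = kg of pig iron, x2 = kg of scrap grade C, x3 = kg of stainless scrap.
Minimise 0.51x1 + 0.29x2 + 1.32x3 subject to:
  2x2 + 88x3 ≥ 96   (nickel)
  45.2x1 + 5x2 + 0.5x3 ≥ 50.9   (carbon)
  12x1 + 4x2 + 5x3 ≥ 27   (silicon)
  x3 ≤ 1
  x1, x2, x3 ≥ 0.
The optimal mix uses every input. The nickel, carbon, the stainless scrap cap requirements are met with equality.
Optimal quantities: pig iron = 0.6726 kg, scrap grade C = 4 kg, stainless scrap = 1 kg.
Total cost: 0.51·0.6726 + 0.29·4 + 1.32·1 = 2.8230.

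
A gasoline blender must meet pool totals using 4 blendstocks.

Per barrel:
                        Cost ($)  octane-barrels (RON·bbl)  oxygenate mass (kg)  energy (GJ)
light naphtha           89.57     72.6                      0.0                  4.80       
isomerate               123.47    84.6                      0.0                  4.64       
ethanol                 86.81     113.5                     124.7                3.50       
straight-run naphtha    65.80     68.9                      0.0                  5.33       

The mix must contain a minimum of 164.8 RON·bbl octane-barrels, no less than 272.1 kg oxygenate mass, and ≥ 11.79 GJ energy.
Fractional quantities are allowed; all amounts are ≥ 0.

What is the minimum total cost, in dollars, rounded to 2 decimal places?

$240.69

Let x1 = barrels of light naphtha, x2 = barrels of isomerate, x3 = barrels of ethanol, x4 = barrels of straight-run naphtha.
min 89.57x1 + 123.47x2 + 86.81x3 + 65.8x4 s.t.:
  72.6x1 + 84.6x2 + 113.5x3 + 68.9x4 ≥ 164.8   (octane-barrels)
  124.7x3 ≥ 272.1   (oxygenate mass)
  4.8x1 + 4.64x2 + 3.5x3 + 5.33x4 ≥ 11.79   (energy)
  x1, x2, x3, x4 ≥ 0.
The minimum-cost mix takes nothing from light naphtha, isomerate — only ethanol, straight-run naphtha. The oxygenate mass and energy requirements are met with equality.
Solving gives x3 = 2.182, x4 = 0.7792.
Objective = 86.81·2.182 + 65.8·0.7792 = 240.6908.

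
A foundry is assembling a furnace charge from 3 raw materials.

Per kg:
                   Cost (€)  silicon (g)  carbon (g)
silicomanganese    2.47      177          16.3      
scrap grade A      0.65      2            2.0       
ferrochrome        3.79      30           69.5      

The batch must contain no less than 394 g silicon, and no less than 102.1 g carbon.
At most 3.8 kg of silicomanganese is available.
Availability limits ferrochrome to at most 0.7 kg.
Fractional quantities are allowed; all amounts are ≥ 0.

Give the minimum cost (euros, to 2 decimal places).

€10.75

Let x1 = kg of silicomanganese, x2 = kg of scrap grade A, x3 = kg of ferrochrome.
min 2.47x1 + 0.65x2 + 3.79x3 s.t.:
  177x1 + 2x2 + 30x3 ≥ 394   (silicon)
  16.3x1 + 2x2 + 69.5x3 ≥ 102.1   (carbon)
  x1 ≤ 3.8
  x3 ≤ 0.7
  x1, x2, x3 ≥ 0.
The cheapest feasible vertex uses only silicomanganese, ferrochrome; scrap grade A is not used. The carbon and the ferrochrome cap requirements are met with equality.
That vertex is x1 = 3.279, x3 = 0.7.
Objective = 2.47·3.279 + 3.79·0.7 = 10.7521.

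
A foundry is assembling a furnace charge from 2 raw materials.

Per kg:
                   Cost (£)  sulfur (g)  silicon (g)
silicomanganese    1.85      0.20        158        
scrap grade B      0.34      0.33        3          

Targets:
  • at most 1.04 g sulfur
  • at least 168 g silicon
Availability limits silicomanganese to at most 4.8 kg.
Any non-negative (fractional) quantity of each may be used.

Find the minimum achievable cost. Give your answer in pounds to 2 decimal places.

£1.97

This is a linear program. Let x1 = kg of silicomanganese, x2 = kg of scrap grade B.
Minimise 1.85x1 + 0.34x2 subject to:
  0.2x1 + 0.33x2 ≤ 1.04   (sulfur)
  158x1 + 3x2 ≥ 168   (silicon)
  x1 ≤ 4.8
  x1, x2 ≥ 0.
The minimum-cost mix takes nothing from scrap grade B — only silicomanganese. The silicon requirement is met with equality.
That vertex is x1 = 1.063.
Hence cost = 1.85·1.063 = £1.9666.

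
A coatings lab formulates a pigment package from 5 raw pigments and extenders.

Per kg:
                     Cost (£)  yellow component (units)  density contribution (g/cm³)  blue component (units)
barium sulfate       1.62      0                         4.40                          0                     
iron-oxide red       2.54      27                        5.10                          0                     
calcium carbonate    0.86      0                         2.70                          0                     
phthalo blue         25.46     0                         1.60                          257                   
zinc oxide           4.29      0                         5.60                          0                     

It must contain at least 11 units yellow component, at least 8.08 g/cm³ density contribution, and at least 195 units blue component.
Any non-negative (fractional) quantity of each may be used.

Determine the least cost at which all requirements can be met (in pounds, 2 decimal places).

£21.88

Set it up as a linear program. Let x1 = kg of barium sulfate, x2 = kg of iron-oxide red, x3 = kg of calcium carbonate, x4 = kg of phthalo blue, x5 = kg of zinc oxide.
Minimise 1.62x1 + 2.54x2 + 0.86x3 + 25.46x4 + 4.29x5 with:
  27x2 ≥ 11   (yellow component)
  4.4x1 + 5.1x2 + 2.7x3 + 1.6x4 + 5.6x5 ≥ 8.08   (density contribution)
  257x4 ≥ 195   (blue component)
  x1, x2, x3, x4, x5 ≥ 0.
The minimum-cost mix takes nothing from barium sulfate, zinc oxide — only iron-oxide red, calcium carbonate, phthalo blue. Binding constraints: yellow component, density contribution, blue component.
Solving gives x2 = 0.4074, x3 = 1.773, x4 = 0.7588.
Hence cost = 2.54·0.4074 + 0.86·1.773 + 25.46·0.7588 = £21.8786.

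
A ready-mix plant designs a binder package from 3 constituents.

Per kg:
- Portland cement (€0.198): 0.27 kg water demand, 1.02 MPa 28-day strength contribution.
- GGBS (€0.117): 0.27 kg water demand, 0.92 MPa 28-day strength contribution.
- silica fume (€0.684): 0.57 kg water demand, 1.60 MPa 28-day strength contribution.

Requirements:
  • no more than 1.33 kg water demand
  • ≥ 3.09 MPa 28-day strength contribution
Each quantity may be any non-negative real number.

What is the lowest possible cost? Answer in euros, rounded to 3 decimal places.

Treat it as an LP. Let x1 = kg of Portland cement, x2 = kg of GGBS, x3 = kg of silica fume.
Minimise 0.198x1 + 0.117x2 + 0.684x3 with:
  0.27x1 + 0.27x2 + 0.57x3 ≤ 1.33   (water demand)
  1.02x1 + 0.92x2 + 1.6x3 ≥ 3.09   (28-day strength contribution)
  x1, x2, x3 ≥ 0.
The minimum-cost mix takes nothing from Portland cement, silica fume — only GGBS. Binding constraint: 28-day strength contribution.
That vertex is x2 = 3.359.
Hence cost = 0.117·3.359 = €0.39300.

€0.393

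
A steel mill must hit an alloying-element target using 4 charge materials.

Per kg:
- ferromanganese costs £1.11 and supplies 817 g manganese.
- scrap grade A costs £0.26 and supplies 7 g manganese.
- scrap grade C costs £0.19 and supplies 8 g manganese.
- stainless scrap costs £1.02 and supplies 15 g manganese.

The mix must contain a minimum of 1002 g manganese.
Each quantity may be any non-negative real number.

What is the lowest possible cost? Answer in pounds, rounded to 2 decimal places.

Treat it as an LP. Let x1 = kg of ferromanganese, x2 = kg of scrap grade A, x3 = kg of scrap grade C, x4 = kg of stainless scrap.
Minimise 1.11x1 + 0.26x2 + 0.19x3 + 1.02x4 with:
  817x1 + 7x2 + 8x3 + 15x4 ≥ 1002   (manganese)
  x1, x2, x3, x4 ≥ 0.
The cheapest feasible vertex uses only ferromanganese; scrap grade A, scrap grade C, stainless scrap are not used. The manganese requirement is met with equality.
Optimal quantities: ferromanganese = 1.226 kg.
Total cost: 1.11·1.226 = 1.3609.

£1.36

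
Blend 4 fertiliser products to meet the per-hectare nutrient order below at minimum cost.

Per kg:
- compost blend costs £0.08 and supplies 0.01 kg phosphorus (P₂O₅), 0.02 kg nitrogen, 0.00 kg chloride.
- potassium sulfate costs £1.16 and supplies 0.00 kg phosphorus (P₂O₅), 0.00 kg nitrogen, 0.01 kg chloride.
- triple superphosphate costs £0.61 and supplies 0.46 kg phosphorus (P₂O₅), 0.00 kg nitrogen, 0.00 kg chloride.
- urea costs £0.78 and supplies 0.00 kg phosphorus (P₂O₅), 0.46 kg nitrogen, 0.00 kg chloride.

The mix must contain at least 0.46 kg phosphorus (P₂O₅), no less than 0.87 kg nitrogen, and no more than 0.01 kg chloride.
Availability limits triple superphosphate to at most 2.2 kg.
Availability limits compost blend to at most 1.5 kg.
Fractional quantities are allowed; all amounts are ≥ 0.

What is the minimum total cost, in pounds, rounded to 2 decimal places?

Set it up as a linear program. Let x1 = kg of compost blend, x2 = kg of potassium sulfate, x3 = kg of triple superphosphate, x4 = kg of urea.
min 0.08x1 + 1.16x2 + 0.61x3 + 0.78x4 subject to:
  0.01x1 + 0.46x3 ≥ 0.46   (phosphorus (P₂O₅))
  0.02x1 + 0.46x4 ≥ 0.87   (nitrogen)
  0.01x2 ≤ 0.01   (chloride)
  x3 ≤ 2.2
  x1 ≤ 1.5
  x1, x2, x3, x4 ≥ 0.
The minimum-cost mix takes nothing from compost blend, potassium sulfate — only triple superphosphate, urea. Binding constraints: phosphorus (P₂O₅) and nitrogen.
Solving gives x3 = 1, x4 = 1.8913.
Hence cost = 0.61·1 + 0.78·1.8913 = £2.0852.

£2.09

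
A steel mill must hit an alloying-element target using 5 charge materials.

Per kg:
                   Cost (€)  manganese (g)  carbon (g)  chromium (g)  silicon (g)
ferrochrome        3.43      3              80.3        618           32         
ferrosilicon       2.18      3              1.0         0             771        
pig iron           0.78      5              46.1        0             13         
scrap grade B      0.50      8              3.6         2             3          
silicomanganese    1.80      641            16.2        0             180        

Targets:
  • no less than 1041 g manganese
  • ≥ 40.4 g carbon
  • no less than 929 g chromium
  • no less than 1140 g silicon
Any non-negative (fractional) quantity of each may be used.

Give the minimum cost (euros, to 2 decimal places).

Treat it as an LP. Let x1 = kg of ferrochrome, x2 = kg of ferrosilicon, x3 = kg of pig iron, x4 = kg of scrap grade B, x5 = kg of silicomanganese.
min 3.43x1 + 2.18x2 + 0.78x3 + 0.5x4 + 1.8x5 subject to:
  3x1 + 3x2 + 5x3 + 8x4 + 641x5 ≥ 1041   (manganese)
  80.3x1 + 1x2 + 46.1x3 + 3.6x4 + 16.2x5 ≥ 40.4   (carbon)
  618x1 + 2x4 ≥ 929   (chromium)
  32x1 + 771x2 + 13x3 + 3x4 + 180x5 ≥ 1140   (silicon)
  x1, x2, x3, x4, x5 ≥ 0.
The optimal basis is {ferrochrome, ferrosilicon, silicomanganese}; pig iron, scrap grade B drop out. The manganese, chromium, silicon requirements are met with equality.
Optimal quantities: ferrochrome = 1.503 kg, ferrosilicon = 1.04 kg, silicomanganese = 1.612 kg.
Hence cost = 3.43·1.503 + 2.18·1.04 + 1.8·1.612 = €10.3241.

€10.32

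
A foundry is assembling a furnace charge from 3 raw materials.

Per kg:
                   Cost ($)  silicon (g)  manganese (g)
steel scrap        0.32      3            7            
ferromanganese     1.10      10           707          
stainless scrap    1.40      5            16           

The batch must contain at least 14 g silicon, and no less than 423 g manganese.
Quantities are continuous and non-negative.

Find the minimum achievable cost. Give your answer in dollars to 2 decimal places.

This is a linear program. Let x1 = kg of steel scrap, x2 = kg of ferromanganese, x3 = kg of stainless scrap.
min 0.32x1 + 1.1x2 + 1.4x3 s.t.:
  3x1 + 10x2 + 5x3 ≥ 14   (silicon)
  7x1 + 707x2 + 16x3 ≥ 423   (manganese)
  x1, x2, x3 ≥ 0.
At the optimum only steel scrap, ferromanganese are positive (stainless scrap = 0). Binding constraints: silicon and manganese.
That vertex is x1 = 2.764, x2 = 0.5709.
Total cost: 0.32·2.764 + 1.1·0.5709 = 1.5125.

$1.51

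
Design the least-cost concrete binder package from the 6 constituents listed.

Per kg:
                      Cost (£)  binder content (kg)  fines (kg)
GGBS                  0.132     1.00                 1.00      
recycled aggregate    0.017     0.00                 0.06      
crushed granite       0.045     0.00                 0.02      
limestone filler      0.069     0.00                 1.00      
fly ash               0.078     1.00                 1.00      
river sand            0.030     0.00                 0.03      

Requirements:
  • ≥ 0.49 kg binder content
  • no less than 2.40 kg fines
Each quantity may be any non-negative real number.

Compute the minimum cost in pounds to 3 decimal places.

£0.170

Let x1 = kg of GGBS, x2 = kg of recycled aggregate, x3 = kg of crushed granite, x4 = kg of limestone filler, x5 = kg of fly ash, x6 = kg of river sand.
Minimise 0.132x1 + 0.017x2 + 0.045x3 + 0.069x4 + 0.078x5 + 0.03x6 with:
  1x1 + 1x5 ≥ 0.49   (binder content)
  1x1 + 0.06x2 + 0.02x3 + 1x4 + 1x5 + 0.03x6 ≥ 2.4   (fines)
  x1, x2, x3, x4, x5, x6 ≥ 0.
The optimal basis is {limestone filler, fly ash}; GGBS, recycled aggregate, crushed granite, river sand drop out. Binding constraints: binder content and fines.
So limestone filler = 1.91 kg, fly ash = 0.49 kg.
Cost = 0.069·1.91 + 0.078·0.49 = 0.17001.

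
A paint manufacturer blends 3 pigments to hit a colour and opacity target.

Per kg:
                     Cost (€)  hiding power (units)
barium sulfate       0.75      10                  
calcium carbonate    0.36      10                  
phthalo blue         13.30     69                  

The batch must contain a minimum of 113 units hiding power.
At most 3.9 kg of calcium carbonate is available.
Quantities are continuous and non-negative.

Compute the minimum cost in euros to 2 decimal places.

This is a linear program. Let x1 = kg of barium sulfate, x2 = kg of calcium carbonate, x3 = kg of phthalo blue.
min 0.75x1 + 0.36x2 + 13.3x3 s.t.:
  10x1 + 10x2 + 69x3 ≥ 113   (hiding power)
  x2 ≤ 3.9
  x1, x2, x3 ≥ 0.
The optimal basis is {barium sulfate, calcium carbonate}; phthalo blue drops out. Binding constraints: hiding power and the calcium carbonate cap.
Optimal quantities: barium sulfate = 7.4 kg, calcium carbonate = 3.9 kg.
Total cost: 0.75·7.4 + 0.36·3.9 = 6.9540.

€6.95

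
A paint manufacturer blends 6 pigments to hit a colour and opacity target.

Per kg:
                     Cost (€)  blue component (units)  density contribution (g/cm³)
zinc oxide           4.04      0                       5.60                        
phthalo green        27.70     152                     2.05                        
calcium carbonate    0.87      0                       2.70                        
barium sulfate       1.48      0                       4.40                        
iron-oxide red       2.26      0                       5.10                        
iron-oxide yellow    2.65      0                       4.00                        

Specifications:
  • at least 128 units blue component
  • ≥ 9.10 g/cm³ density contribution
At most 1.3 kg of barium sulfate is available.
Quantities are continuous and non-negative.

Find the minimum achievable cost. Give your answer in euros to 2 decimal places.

Let x1 = kg of zinc oxide, x2 = kg of phthalo green, x3 = kg of calcium carbonate, x4 = kg of barium sulfate, x5 = kg of iron-oxide red, x6 = kg of iron-oxide yellow.
Minimize 4.04x1 + 27.7x2 + 0.87x3 + 1.48x4 + 2.26x5 + 2.65x6 with:
  152x2 ≥ 128   (blue component)
  5.6x1 + 2.05x2 + 2.7x3 + 4.4x4 + 5.1x5 + 4x6 ≥ 9.1   (density contribution)
  x4 ≤ 1.3
  x1, x2, x3, x4, x5, x6 ≥ 0.
The cheapest feasible vertex uses only phthalo green, calcium carbonate; zinc oxide, barium sulfate, iron-oxide red, iron-oxide yellow are not used. Binding constraints: blue component and density contribution.
So phthalo green = 0.8421 kg, calcium carbonate = 2.731 kg.
Cost = 27.7·0.8421 + 0.87·2.731 = 25.7021.

€25.70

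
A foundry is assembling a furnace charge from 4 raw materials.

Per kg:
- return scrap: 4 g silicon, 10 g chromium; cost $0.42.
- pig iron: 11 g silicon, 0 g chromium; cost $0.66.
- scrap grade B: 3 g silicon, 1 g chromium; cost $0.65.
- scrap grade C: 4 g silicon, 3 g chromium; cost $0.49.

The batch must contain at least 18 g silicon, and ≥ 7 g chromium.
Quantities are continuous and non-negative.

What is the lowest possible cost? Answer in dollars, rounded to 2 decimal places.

Let x1 = kg of return scrap, x2 = kg of pig iron, x3 = kg of scrap grade B, x4 = kg of scrap grade C.
Minimize 0.42x1 + 0.66x2 + 0.65x3 + 0.49x4 subject to:
  4x1 + 11x2 + 3x3 + 4x4 ≥ 18   (silicon)
  10x1 + 1x3 + 3x4 ≥ 7   (chromium)
  x1, x2, x3, x4 ≥ 0.
The minimum-cost mix takes nothing from scrap grade B, scrap grade C — only return scrap, pig iron. The silicon and chromium requirements are met with equality.
Optimal quantities: return scrap = 0.7 kg, pig iron = 1.382 kg.
Objective = 0.42·0.7 + 0.66·1.382 = 1.2061.

$1.21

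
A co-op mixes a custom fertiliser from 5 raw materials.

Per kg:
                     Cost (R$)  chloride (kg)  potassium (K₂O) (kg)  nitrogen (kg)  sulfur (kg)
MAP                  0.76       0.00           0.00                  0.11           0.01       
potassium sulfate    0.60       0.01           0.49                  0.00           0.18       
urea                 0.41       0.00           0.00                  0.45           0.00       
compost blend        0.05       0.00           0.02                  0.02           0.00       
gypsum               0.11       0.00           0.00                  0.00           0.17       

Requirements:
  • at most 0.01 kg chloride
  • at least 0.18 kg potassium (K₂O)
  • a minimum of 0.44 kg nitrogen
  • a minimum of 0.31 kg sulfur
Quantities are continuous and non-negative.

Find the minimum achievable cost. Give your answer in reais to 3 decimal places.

R$0.779

Let x1 = kg of MAP, x2 = kg of potassium sulfate, x3 = kg of urea, x4 = kg of compost blend, x5 = kg of gypsum.
Minimise 0.76x1 + 0.6x2 + 0.41x3 + 0.05x4 + 0.11x5 subject to:
  0.01x2 ≤ 0.01   (chloride)
  0.49x2 + 0.02x4 ≥ 0.18   (potassium (K₂O))
  0.11x1 + 0.45x3 + 0.02x4 ≥ 0.44   (nitrogen)
  0.01x1 + 0.18x2 + 0.17x5 ≥ 0.31   (sulfur)
  x1, x2, x3, x4, x5 ≥ 0.
The minimum-cost mix takes nothing from MAP, compost blend — only potassium sulfate, urea, gypsum. There the potassium (K₂O), nitrogen, sulfur constraints are tight.
That vertex is x2 = 0.3673, x3 = 0.9778, x5 = 1.435.
Objective = 0.6·0.3673 + 0.41·0.9778 + 0.11·1.435 = 0.77913.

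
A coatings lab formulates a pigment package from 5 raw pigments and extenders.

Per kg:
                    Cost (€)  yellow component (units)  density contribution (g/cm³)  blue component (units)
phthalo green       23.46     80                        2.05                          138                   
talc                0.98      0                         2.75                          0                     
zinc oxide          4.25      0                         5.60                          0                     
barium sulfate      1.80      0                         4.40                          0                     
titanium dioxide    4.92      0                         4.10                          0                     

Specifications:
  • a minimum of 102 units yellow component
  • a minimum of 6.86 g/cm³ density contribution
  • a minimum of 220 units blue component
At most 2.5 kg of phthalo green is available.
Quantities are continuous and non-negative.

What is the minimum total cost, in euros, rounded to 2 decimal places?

€38.68

This is a linear program. Let x1 = kg of phthalo green, x2 = kg of talc, x3 = kg of zinc oxide, x4 = kg of barium sulfate, x5 = kg of titanium dioxide.
Minimize 23.46x1 + 0.98x2 + 4.25x3 + 1.8x4 + 4.92x5 s.t.:
  80x1 ≥ 102   (yellow component)
  2.05x1 + 2.75x2 + 5.6x3 + 4.4x4 + 4.1x5 ≥ 6.86   (density contribution)
  138x1 ≥ 220   (blue component)
  x1 ≤ 2.5
  x1, x2, x3, x4, x5 ≥ 0.
The optimal basis is {phthalo green, talc}; zinc oxide, barium sulfate, titanium dioxide drop out. There the density contribution and blue component constraints are tight.
So phthalo green = 1.594 kg, talc = 1.306 kg.
Hence cost = 23.46·1.594 + 0.98·1.306 = €38.6751.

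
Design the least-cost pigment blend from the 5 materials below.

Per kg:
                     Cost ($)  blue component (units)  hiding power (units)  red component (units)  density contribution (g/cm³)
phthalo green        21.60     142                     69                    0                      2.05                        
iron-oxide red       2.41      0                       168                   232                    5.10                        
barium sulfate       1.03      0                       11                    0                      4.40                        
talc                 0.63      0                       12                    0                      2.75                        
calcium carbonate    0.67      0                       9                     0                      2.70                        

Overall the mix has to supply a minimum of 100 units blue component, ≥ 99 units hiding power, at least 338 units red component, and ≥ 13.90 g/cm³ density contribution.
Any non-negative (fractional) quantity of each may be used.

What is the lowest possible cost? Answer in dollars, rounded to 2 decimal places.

Let x1 = kg of phthalo green, x2 = kg of iron-oxide red, x3 = kg of barium sulfate, x4 = kg of talc, x5 = kg of calcium carbonate.
Minimise 21.6x1 + 2.41x2 + 1.03x3 + 0.63x4 + 0.67x5 s.t.:
  142x1 ≥ 100   (blue component)
  69x1 + 168x2 + 11x3 + 12x4 + 9x5 ≥ 99   (hiding power)
  232x2 ≥ 338   (red component)
  2.05x1 + 5.1x2 + 4.4x3 + 2.75x4 + 2.7x5 ≥ 13.9   (density contribution)
  x1, x2, x3, x4, x5 ≥ 0.
The cheapest feasible vertex uses only phthalo green, iron-oxide red, talc; barium sulfate, calcium carbonate are not used. The blue component, red component, density contribution requirements are met with equality.
Optimal quantities: phthalo green = 0.7042 kg, iron-oxide red = 1.457 kg, talc = 1.828 kg.
Objective = 21.6·0.7042 + 2.41·1.457 + 0.63·1.828 = 19.8737.

$19.87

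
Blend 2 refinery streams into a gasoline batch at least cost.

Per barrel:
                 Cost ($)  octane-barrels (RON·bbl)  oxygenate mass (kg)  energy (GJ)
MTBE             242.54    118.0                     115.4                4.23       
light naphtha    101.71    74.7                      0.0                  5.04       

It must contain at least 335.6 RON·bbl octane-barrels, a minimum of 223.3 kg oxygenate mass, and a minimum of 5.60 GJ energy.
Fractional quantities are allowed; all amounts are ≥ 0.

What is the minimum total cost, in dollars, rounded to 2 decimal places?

$615.37

Let x1 = barrels of MTBE, x2 = barrels of light naphtha.
Minimize 242.54x1 + 101.71x2 with:
  118x1 + 74.7x2 ≥ 335.6   (octane-barrels)
  115.4x1 ≥ 223.3   (oxygenate mass)
  4.23x1 + 5.04x2 ≥ 5.6   (energy)
  x1, x2 ≥ 0.
Both inputs are positive at the optimum. There the octane-barrels and oxygenate mass constraints are tight.
That vertex is x1 = 1.935, x2 = 1.436.
Objective = 242.54·1.935 + 101.71·1.436 = 615.3705.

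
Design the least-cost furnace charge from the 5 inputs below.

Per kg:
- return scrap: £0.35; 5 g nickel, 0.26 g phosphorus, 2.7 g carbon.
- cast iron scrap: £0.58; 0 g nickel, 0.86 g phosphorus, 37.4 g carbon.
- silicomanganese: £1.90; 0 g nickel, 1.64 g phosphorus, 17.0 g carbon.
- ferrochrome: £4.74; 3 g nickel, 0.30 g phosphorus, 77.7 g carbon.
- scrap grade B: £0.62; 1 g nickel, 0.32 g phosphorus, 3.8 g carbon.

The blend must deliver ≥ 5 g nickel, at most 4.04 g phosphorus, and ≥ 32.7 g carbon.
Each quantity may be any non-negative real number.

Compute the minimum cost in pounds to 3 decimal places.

Set it up as a linear program. Let x1 = kg of return scrap, x2 = kg of cast iron scrap, x3 = kg of silicomanganese, x4 = kg of ferrochrome, x5 = kg of scrap grade B.
min 0.35x1 + 0.58x2 + 1.9x3 + 4.74x4 + 0.62x5 s.t.:
  5x1 + 3x4 + 1x5 ≥ 5   (nickel)
  0.26x1 + 0.86x2 + 1.64x3 + 0.3x4 + 0.32x5 ≤ 4.04   (phosphorus)
  2.7x1 + 37.4x2 + 17x3 + 77.7x4 + 3.8x5 ≥ 32.7   (carbon)
  x1, x2, x3, x4, x5 ≥ 0.
The cheapest feasible vertex uses only return scrap, cast iron scrap; silicomanganese, ferrochrome, scrap grade B are not used. The nickel and carbon requirements are met with equality.
Optimal quantities: return scrap = 1 kg, cast iron scrap = 0.8021 kg.
Hence cost = 0.35·1 + 0.58·0.8021 = £0.81522.

£0.815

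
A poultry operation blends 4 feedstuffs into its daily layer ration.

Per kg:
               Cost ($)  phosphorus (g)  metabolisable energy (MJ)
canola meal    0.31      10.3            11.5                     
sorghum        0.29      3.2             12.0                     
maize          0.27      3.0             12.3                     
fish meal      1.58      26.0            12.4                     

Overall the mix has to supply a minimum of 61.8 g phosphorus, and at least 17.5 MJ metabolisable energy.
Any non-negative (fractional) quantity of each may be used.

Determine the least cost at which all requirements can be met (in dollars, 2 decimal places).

Set it up as a linear program. Let x1 = kg of canola meal, x2 = kg of sorghum, x3 = kg of maize, x4 = kg of fish meal.
Minimise 0.31x1 + 0.29x2 + 0.27x3 + 1.58x4 with:
  10.3x1 + 3.2x2 + 3x3 + 26x4 ≥ 61.8   (phosphorus)
  11.5x1 + 12x2 + 12.3x3 + 12.4x4 ≥ 17.5   (metabolisable energy)
  x1, x2, x3, x4 ≥ 0.
The minimum-cost mix takes nothing from sorghum, maize, fish meal — only canola meal. Binding constraint: phosphorus.
Solving gives x1 = 6.
Objective = 0.31·6 = 1.8600.

$1.86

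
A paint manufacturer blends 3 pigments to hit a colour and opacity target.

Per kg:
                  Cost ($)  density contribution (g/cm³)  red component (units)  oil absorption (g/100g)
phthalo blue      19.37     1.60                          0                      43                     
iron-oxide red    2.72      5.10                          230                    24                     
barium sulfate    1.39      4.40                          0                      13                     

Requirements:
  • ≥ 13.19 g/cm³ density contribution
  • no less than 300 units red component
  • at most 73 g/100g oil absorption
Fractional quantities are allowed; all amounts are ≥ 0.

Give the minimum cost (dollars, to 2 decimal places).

Let x1 = kg of phthalo blue, x2 = kg of iron-oxide red, x3 = kg of barium sulfate.
Minimise 19.37x1 + 2.72x2 + 1.39x3 with:
  1.6x1 + 5.1x2 + 4.4x3 ≥ 13.19   (density contribution)
  230x2 ≥ 300   (red component)
  43x1 + 24x2 + 13x3 ≤ 73   (oil absorption)
  x1, x2, x3 ≥ 0.
The optimal basis is {iron-oxide red, barium sulfate}; phthalo blue drops out. Binding constraints: density contribution and red component.
That vertex is x2 = 1.304, x3 = 1.486.
Total cost: 2.72·1.304 + 1.39·1.486 = 5.6124.

$5.61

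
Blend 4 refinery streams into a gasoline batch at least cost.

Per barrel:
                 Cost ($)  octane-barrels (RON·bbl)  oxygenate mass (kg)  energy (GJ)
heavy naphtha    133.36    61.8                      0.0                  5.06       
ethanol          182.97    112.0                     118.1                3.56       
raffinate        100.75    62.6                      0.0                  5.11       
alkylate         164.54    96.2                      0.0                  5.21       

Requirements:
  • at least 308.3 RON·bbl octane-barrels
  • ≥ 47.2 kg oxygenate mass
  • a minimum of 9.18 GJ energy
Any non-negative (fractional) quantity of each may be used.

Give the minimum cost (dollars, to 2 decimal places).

$497.27

Treat it as an LP. Let x1 = barrels of heavy naphtha, x2 = barrels of ethanol, x3 = barrels of raffinate, x4 = barrels of alkylate.
Minimize 133.36x1 + 182.97x2 + 100.75x3 + 164.54x4 s.t.:
  61.8x1 + 112x2 + 62.6x3 + 96.2x4 ≥ 308.3   (octane-barrels)
  118.1x2 ≥ 47.2   (oxygenate mass)
  5.06x1 + 3.56x2 + 5.11x3 + 5.21x4 ≥ 9.18   (energy)
  x1, x2, x3, x4 ≥ 0.
The minimum-cost mix takes nothing from heavy naphtha, alkylate — only ethanol, raffinate. Binding constraints: octane-barrels and oxygenate mass.
That vertex is x2 = 0.39966, x3 = 4.2099.
Objective = 182.97·0.39966 + 100.75·4.2099 = 497.2732.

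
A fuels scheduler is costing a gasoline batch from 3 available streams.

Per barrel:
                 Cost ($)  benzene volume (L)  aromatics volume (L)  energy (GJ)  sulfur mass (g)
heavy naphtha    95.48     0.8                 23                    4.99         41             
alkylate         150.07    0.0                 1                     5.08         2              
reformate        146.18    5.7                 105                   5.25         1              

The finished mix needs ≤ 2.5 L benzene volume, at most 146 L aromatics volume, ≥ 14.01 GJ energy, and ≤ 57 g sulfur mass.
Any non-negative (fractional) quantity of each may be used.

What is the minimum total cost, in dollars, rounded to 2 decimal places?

$342.77

Let x1 = barrels of heavy naphtha, x2 = barrels of alkylate, x3 = barrels of reformate.
Minimize 95.48x1 + 150.07x2 + 146.18x3 subject to:
  0.8x1 + 5.7x3 ≤ 2.5   (benzene volume)
  23x1 + 1x2 + 105x3 ≤ 146   (aromatics volume)
  4.99x1 + 5.08x2 + 5.25x3 ≥ 14.01   (energy)
  41x1 + 2x2 + 1x3 ≤ 57   (sulfur mass)
  x1, x2, x3 ≥ 0.
The optimal mix uses every input. There the benzene volume, energy, sulfur mass constraints are tight.
Optimal quantities: heavy naphtha = 1.3258 barrels, alkylate = 1.1946 barrels, reformate = 0.25252 barrels.
Hence cost = 95.48·1.3258 + 150.07·1.1946 + 146.18·0.25252 = $342.7744.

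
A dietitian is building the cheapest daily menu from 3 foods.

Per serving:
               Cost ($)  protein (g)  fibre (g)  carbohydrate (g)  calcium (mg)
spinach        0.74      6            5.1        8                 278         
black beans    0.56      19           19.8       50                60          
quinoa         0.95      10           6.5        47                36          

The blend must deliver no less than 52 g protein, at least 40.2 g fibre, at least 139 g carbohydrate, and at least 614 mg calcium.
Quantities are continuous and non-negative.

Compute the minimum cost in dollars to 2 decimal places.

$2.64

Let x1 = servings of spinach, x2 = servings of black beans, x3 = servings of quinoa.
Minimize 0.74x1 + 0.56x2 + 0.95x3 with:
  6x1 + 19x2 + 10x3 ≥ 52   (protein)
  5.1x1 + 19.8x2 + 6.5x3 ≥ 40.2   (fibre)
  8x1 + 50x2 + 47x3 ≥ 139   (carbohydrate)
  278x1 + 60x2 + 36x3 ≥ 614   (calcium)
  x1, x2, x3 ≥ 0.
The cheapest feasible vertex uses only spinach, black beans; quinoa is not used. Binding constraints: carbohydrate and calcium.
Solving gives x1 = 1.666, x2 = 2.513.
Objective = 0.74·1.666 + 0.56·2.513 = 2.6401.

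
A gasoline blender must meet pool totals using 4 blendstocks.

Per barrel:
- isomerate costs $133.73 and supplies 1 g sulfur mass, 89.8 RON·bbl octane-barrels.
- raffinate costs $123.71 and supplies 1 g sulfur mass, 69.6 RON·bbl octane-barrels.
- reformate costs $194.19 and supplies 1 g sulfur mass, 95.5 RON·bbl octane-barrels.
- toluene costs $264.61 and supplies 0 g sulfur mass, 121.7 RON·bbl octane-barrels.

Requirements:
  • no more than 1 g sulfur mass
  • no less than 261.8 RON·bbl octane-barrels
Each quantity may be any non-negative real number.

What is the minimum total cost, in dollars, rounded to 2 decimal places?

$507.71

Let x1 = barrels of isomerate, x2 = barrels of raffinate, x3 = barrels of reformate, x4 = barrels of toluene.
min 133.73x1 + 123.71x2 + 194.19x3 + 264.61x4 with:
  1x1 + 1x2 + 1x3 ≤ 1   (sulfur mass)
  89.8x1 + 69.6x2 + 95.5x3 + 121.7x4 ≥ 261.8   (octane-barrels)
  x1, x2, x3, x4 ≥ 0.
The cheapest feasible vertex uses only isomerate, toluene; raffinate, reformate are not used. The sulfur mass and octane-barrels requirements are met with equality.
Optimal quantities: isomerate = 1 barrel, toluene = 1.41331 barrels.
Cost = 133.73·1 + 264.61·1.41331 = 507.7060.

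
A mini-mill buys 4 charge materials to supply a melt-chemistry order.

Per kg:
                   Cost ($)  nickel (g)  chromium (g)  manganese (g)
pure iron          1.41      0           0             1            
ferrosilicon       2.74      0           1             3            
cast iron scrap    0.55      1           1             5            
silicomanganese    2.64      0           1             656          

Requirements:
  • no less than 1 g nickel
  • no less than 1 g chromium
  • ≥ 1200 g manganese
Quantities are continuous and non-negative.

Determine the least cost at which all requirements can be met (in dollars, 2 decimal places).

$5.36

This is a linear program. Let x1 = kg of pure iron, x2 = kg of ferrosilicon, x3 = kg of cast iron scrap, x4 = kg of silicomanganese.
min 1.41x1 + 2.74x2 + 0.55x3 + 2.64x4 subject to:
  1x3 ≥ 1   (nickel)
  1x2 + 1x3 + 1x4 ≥ 1   (chromium)
  1x1 + 3x2 + 5x3 + 656x4 ≥ 1200   (manganese)
  x1, x2, x3, x4 ≥ 0.
The minimum-cost mix takes nothing from pure iron, ferrosilicon — only cast iron scrap, silicomanganese. The nickel and manganese requirements are met with equality.
That vertex is x3 = 1, x4 = 1.822.
Objective = 0.55·1 + 2.64·1.822 = 5.3601.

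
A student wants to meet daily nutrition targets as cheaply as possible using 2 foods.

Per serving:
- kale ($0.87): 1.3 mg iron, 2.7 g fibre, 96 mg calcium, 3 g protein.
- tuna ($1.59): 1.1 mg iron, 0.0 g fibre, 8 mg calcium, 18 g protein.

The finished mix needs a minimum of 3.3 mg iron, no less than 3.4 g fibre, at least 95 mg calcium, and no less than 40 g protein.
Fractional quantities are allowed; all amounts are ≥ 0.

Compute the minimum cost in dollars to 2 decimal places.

This is a linear program. Let x1 = servings of kale, x2 = servings of tuna.
min 0.87x1 + 1.59x2 s.t.:
  1.3x1 + 1.1x2 ≥ 3.3   (iron)
  2.7x1 ≥ 3.4   (fibre)
  96x1 + 8x2 ≥ 95   (calcium)
  3x1 + 18x2 ≥ 40   (protein)
  x1, x2 ≥ 0.
Both inputs are positive at the optimum. Binding constraints: fibre and protein.
Optimal quantities: kale = 1.2593 servings, tuna = 2.0123 servings.
Total cost: 0.87·1.2593 + 1.59·2.0123 = 4.2951.

$4.30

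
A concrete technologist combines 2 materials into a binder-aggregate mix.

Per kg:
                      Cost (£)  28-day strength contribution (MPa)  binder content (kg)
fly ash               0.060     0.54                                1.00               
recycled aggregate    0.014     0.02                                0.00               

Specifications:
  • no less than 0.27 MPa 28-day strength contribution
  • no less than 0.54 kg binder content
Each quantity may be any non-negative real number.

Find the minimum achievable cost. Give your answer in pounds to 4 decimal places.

£0.0324

Let x1 = kg of fly ash, x2 = kg of recycled aggregate.
Minimise 0.06x1 + 0.014x2 subject to:
  0.54x1 + 0.02x2 ≥ 0.27   (28-day strength contribution)
  1x1 ≥ 0.54   (binder content)
  x1, x2 ≥ 0.
The cheapest feasible vertex uses only fly ash; recycled aggregate is not used. The binder content requirement is met with equality.
That vertex is x1 = 0.54.
Hence cost = 0.06·0.54 = £0.032400.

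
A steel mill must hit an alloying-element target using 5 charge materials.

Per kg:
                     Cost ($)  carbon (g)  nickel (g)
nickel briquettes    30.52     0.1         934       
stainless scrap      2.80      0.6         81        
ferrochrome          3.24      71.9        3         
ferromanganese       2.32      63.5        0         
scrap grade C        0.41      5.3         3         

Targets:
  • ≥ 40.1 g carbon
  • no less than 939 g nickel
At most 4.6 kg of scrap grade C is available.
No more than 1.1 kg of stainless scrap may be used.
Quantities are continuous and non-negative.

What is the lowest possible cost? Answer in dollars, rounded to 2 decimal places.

Treat it as an LP. Let x1 = kg of nickel briquettes, x2 = kg of stainless scrap, x3 = kg of ferrochrome, x4 = kg of ferromanganese, x5 = kg of scrap grade C.
Minimise 30.52x1 + 2.8x2 + 3.24x3 + 2.32x4 + 0.41x5 with:
  0.1x1 + 0.6x2 + 71.9x3 + 63.5x4 + 5.3x5 ≥ 40.1   (carbon)
  934x1 + 81x2 + 3x3 + 3x5 ≥ 939   (nickel)
  x5 ≤ 4.6
  x2 ≤ 1.1
  x1, x2, x3, x4, x5 ≥ 0.
At the optimum only nickel briquettes, ferromanganese are positive (stainless scrap, ferrochrome, scrap grade C = 0). There the carbon and nickel constraints are tight.
That vertex is x1 = 1.00535, x4 = 0.629913.
Hence cost = 30.52·1.00535 + 2.32·0.629913 = $32.1447.

$32.14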